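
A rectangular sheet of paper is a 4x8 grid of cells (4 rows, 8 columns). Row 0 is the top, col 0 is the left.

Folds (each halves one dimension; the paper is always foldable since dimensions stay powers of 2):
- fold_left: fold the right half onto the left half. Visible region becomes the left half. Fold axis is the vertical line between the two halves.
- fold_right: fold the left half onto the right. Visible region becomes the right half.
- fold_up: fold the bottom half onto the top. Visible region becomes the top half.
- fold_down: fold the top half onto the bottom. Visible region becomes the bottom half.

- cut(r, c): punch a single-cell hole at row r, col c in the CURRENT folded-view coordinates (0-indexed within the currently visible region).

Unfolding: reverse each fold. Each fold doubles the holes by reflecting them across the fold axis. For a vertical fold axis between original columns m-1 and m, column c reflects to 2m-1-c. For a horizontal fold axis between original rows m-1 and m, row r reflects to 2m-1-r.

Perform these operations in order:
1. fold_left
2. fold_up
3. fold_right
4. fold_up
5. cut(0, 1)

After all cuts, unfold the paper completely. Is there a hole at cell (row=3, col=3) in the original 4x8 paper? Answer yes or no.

Op 1 fold_left: fold axis v@4; visible region now rows[0,4) x cols[0,4) = 4x4
Op 2 fold_up: fold axis h@2; visible region now rows[0,2) x cols[0,4) = 2x4
Op 3 fold_right: fold axis v@2; visible region now rows[0,2) x cols[2,4) = 2x2
Op 4 fold_up: fold axis h@1; visible region now rows[0,1) x cols[2,4) = 1x2
Op 5 cut(0, 1): punch at orig (0,3); cuts so far [(0, 3)]; region rows[0,1) x cols[2,4) = 1x2
Unfold 1 (reflect across h@1): 2 holes -> [(0, 3), (1, 3)]
Unfold 2 (reflect across v@2): 4 holes -> [(0, 0), (0, 3), (1, 0), (1, 3)]
Unfold 3 (reflect across h@2): 8 holes -> [(0, 0), (0, 3), (1, 0), (1, 3), (2, 0), (2, 3), (3, 0), (3, 3)]
Unfold 4 (reflect across v@4): 16 holes -> [(0, 0), (0, 3), (0, 4), (0, 7), (1, 0), (1, 3), (1, 4), (1, 7), (2, 0), (2, 3), (2, 4), (2, 7), (3, 0), (3, 3), (3, 4), (3, 7)]
Holes: [(0, 0), (0, 3), (0, 4), (0, 7), (1, 0), (1, 3), (1, 4), (1, 7), (2, 0), (2, 3), (2, 4), (2, 7), (3, 0), (3, 3), (3, 4), (3, 7)]

Answer: yes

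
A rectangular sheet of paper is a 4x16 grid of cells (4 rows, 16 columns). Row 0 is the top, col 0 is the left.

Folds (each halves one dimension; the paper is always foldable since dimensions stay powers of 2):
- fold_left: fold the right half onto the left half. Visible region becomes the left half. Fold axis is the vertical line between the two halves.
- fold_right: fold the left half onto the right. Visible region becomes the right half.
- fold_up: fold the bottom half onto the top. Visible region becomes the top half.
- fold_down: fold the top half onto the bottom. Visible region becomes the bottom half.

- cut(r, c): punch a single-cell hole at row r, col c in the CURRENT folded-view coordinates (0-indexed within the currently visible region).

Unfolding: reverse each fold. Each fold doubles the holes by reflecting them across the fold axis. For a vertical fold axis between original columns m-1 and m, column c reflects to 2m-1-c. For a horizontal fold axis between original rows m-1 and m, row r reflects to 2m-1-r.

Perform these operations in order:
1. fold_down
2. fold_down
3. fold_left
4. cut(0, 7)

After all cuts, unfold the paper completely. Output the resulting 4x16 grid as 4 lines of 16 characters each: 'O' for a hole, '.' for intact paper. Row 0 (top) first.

Answer: .......OO.......
.......OO.......
.......OO.......
.......OO.......

Derivation:
Op 1 fold_down: fold axis h@2; visible region now rows[2,4) x cols[0,16) = 2x16
Op 2 fold_down: fold axis h@3; visible region now rows[3,4) x cols[0,16) = 1x16
Op 3 fold_left: fold axis v@8; visible region now rows[3,4) x cols[0,8) = 1x8
Op 4 cut(0, 7): punch at orig (3,7); cuts so far [(3, 7)]; region rows[3,4) x cols[0,8) = 1x8
Unfold 1 (reflect across v@8): 2 holes -> [(3, 7), (3, 8)]
Unfold 2 (reflect across h@3): 4 holes -> [(2, 7), (2, 8), (3, 7), (3, 8)]
Unfold 3 (reflect across h@2): 8 holes -> [(0, 7), (0, 8), (1, 7), (1, 8), (2, 7), (2, 8), (3, 7), (3, 8)]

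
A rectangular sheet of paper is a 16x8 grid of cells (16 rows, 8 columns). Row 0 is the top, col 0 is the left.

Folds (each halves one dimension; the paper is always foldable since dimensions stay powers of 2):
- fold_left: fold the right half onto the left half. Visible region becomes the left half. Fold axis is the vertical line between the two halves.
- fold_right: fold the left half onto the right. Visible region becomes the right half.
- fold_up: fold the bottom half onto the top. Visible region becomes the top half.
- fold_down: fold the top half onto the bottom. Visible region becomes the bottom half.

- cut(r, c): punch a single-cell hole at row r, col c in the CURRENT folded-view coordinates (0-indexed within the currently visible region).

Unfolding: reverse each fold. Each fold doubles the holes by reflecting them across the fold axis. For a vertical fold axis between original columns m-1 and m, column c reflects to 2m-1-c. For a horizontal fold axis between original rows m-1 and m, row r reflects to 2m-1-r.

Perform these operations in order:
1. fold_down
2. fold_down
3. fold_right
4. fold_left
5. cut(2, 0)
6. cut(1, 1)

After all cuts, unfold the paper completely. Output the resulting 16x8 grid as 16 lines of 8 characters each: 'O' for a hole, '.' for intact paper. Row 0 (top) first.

Answer: ........
O..OO..O
.OO..OO.
........
........
.OO..OO.
O..OO..O
........
........
O..OO..O
.OO..OO.
........
........
.OO..OO.
O..OO..O
........

Derivation:
Op 1 fold_down: fold axis h@8; visible region now rows[8,16) x cols[0,8) = 8x8
Op 2 fold_down: fold axis h@12; visible region now rows[12,16) x cols[0,8) = 4x8
Op 3 fold_right: fold axis v@4; visible region now rows[12,16) x cols[4,8) = 4x4
Op 4 fold_left: fold axis v@6; visible region now rows[12,16) x cols[4,6) = 4x2
Op 5 cut(2, 0): punch at orig (14,4); cuts so far [(14, 4)]; region rows[12,16) x cols[4,6) = 4x2
Op 6 cut(1, 1): punch at orig (13,5); cuts so far [(13, 5), (14, 4)]; region rows[12,16) x cols[4,6) = 4x2
Unfold 1 (reflect across v@6): 4 holes -> [(13, 5), (13, 6), (14, 4), (14, 7)]
Unfold 2 (reflect across v@4): 8 holes -> [(13, 1), (13, 2), (13, 5), (13, 6), (14, 0), (14, 3), (14, 4), (14, 7)]
Unfold 3 (reflect across h@12): 16 holes -> [(9, 0), (9, 3), (9, 4), (9, 7), (10, 1), (10, 2), (10, 5), (10, 6), (13, 1), (13, 2), (13, 5), (13, 6), (14, 0), (14, 3), (14, 4), (14, 7)]
Unfold 4 (reflect across h@8): 32 holes -> [(1, 0), (1, 3), (1, 4), (1, 7), (2, 1), (2, 2), (2, 5), (2, 6), (5, 1), (5, 2), (5, 5), (5, 6), (6, 0), (6, 3), (6, 4), (6, 7), (9, 0), (9, 3), (9, 4), (9, 7), (10, 1), (10, 2), (10, 5), (10, 6), (13, 1), (13, 2), (13, 5), (13, 6), (14, 0), (14, 3), (14, 4), (14, 7)]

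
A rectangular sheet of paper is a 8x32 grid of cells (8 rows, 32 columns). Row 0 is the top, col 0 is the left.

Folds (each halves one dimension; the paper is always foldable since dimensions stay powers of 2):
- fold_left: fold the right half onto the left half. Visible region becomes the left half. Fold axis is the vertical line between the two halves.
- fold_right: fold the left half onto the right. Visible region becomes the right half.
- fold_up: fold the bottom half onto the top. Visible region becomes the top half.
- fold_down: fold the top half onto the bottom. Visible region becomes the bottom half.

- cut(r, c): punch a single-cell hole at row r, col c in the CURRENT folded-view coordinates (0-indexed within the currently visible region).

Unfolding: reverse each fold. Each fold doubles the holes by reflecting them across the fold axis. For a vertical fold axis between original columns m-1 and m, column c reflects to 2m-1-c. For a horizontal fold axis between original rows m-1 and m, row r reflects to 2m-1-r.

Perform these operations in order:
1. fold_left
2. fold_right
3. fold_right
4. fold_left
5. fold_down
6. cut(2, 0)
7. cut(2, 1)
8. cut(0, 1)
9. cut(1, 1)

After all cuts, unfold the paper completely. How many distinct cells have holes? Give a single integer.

Op 1 fold_left: fold axis v@16; visible region now rows[0,8) x cols[0,16) = 8x16
Op 2 fold_right: fold axis v@8; visible region now rows[0,8) x cols[8,16) = 8x8
Op 3 fold_right: fold axis v@12; visible region now rows[0,8) x cols[12,16) = 8x4
Op 4 fold_left: fold axis v@14; visible region now rows[0,8) x cols[12,14) = 8x2
Op 5 fold_down: fold axis h@4; visible region now rows[4,8) x cols[12,14) = 4x2
Op 6 cut(2, 0): punch at orig (6,12); cuts so far [(6, 12)]; region rows[4,8) x cols[12,14) = 4x2
Op 7 cut(2, 1): punch at orig (6,13); cuts so far [(6, 12), (6, 13)]; region rows[4,8) x cols[12,14) = 4x2
Op 8 cut(0, 1): punch at orig (4,13); cuts so far [(4, 13), (6, 12), (6, 13)]; region rows[4,8) x cols[12,14) = 4x2
Op 9 cut(1, 1): punch at orig (5,13); cuts so far [(4, 13), (5, 13), (6, 12), (6, 13)]; region rows[4,8) x cols[12,14) = 4x2
Unfold 1 (reflect across h@4): 8 holes -> [(1, 12), (1, 13), (2, 13), (3, 13), (4, 13), (5, 13), (6, 12), (6, 13)]
Unfold 2 (reflect across v@14): 16 holes -> [(1, 12), (1, 13), (1, 14), (1, 15), (2, 13), (2, 14), (3, 13), (3, 14), (4, 13), (4, 14), (5, 13), (5, 14), (6, 12), (6, 13), (6, 14), (6, 15)]
Unfold 3 (reflect across v@12): 32 holes -> [(1, 8), (1, 9), (1, 10), (1, 11), (1, 12), (1, 13), (1, 14), (1, 15), (2, 9), (2, 10), (2, 13), (2, 14), (3, 9), (3, 10), (3, 13), (3, 14), (4, 9), (4, 10), (4, 13), (4, 14), (5, 9), (5, 10), (5, 13), (5, 14), (6, 8), (6, 9), (6, 10), (6, 11), (6, 12), (6, 13), (6, 14), (6, 15)]
Unfold 4 (reflect across v@8): 64 holes -> [(1, 0), (1, 1), (1, 2), (1, 3), (1, 4), (1, 5), (1, 6), (1, 7), (1, 8), (1, 9), (1, 10), (1, 11), (1, 12), (1, 13), (1, 14), (1, 15), (2, 1), (2, 2), (2, 5), (2, 6), (2, 9), (2, 10), (2, 13), (2, 14), (3, 1), (3, 2), (3, 5), (3, 6), (3, 9), (3, 10), (3, 13), (3, 14), (4, 1), (4, 2), (4, 5), (4, 6), (4, 9), (4, 10), (4, 13), (4, 14), (5, 1), (5, 2), (5, 5), (5, 6), (5, 9), (5, 10), (5, 13), (5, 14), (6, 0), (6, 1), (6, 2), (6, 3), (6, 4), (6, 5), (6, 6), (6, 7), (6, 8), (6, 9), (6, 10), (6, 11), (6, 12), (6, 13), (6, 14), (6, 15)]
Unfold 5 (reflect across v@16): 128 holes -> [(1, 0), (1, 1), (1, 2), (1, 3), (1, 4), (1, 5), (1, 6), (1, 7), (1, 8), (1, 9), (1, 10), (1, 11), (1, 12), (1, 13), (1, 14), (1, 15), (1, 16), (1, 17), (1, 18), (1, 19), (1, 20), (1, 21), (1, 22), (1, 23), (1, 24), (1, 25), (1, 26), (1, 27), (1, 28), (1, 29), (1, 30), (1, 31), (2, 1), (2, 2), (2, 5), (2, 6), (2, 9), (2, 10), (2, 13), (2, 14), (2, 17), (2, 18), (2, 21), (2, 22), (2, 25), (2, 26), (2, 29), (2, 30), (3, 1), (3, 2), (3, 5), (3, 6), (3, 9), (3, 10), (3, 13), (3, 14), (3, 17), (3, 18), (3, 21), (3, 22), (3, 25), (3, 26), (3, 29), (3, 30), (4, 1), (4, 2), (4, 5), (4, 6), (4, 9), (4, 10), (4, 13), (4, 14), (4, 17), (4, 18), (4, 21), (4, 22), (4, 25), (4, 26), (4, 29), (4, 30), (5, 1), (5, 2), (5, 5), (5, 6), (5, 9), (5, 10), (5, 13), (5, 14), (5, 17), (5, 18), (5, 21), (5, 22), (5, 25), (5, 26), (5, 29), (5, 30), (6, 0), (6, 1), (6, 2), (6, 3), (6, 4), (6, 5), (6, 6), (6, 7), (6, 8), (6, 9), (6, 10), (6, 11), (6, 12), (6, 13), (6, 14), (6, 15), (6, 16), (6, 17), (6, 18), (6, 19), (6, 20), (6, 21), (6, 22), (6, 23), (6, 24), (6, 25), (6, 26), (6, 27), (6, 28), (6, 29), (6, 30), (6, 31)]

Answer: 128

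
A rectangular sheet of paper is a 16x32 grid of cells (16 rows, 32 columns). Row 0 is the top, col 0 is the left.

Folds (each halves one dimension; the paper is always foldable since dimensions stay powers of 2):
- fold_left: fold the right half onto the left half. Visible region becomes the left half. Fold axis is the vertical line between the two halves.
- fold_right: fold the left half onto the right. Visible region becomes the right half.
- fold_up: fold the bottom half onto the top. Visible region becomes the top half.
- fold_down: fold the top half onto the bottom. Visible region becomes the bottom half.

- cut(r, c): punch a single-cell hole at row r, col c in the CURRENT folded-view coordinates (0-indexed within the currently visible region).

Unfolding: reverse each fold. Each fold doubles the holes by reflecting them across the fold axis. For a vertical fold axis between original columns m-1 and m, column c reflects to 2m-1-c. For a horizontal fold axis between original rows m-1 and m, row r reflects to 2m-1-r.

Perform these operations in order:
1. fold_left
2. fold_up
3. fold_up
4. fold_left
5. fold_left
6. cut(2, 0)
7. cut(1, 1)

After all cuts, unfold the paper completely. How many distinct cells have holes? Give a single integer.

Op 1 fold_left: fold axis v@16; visible region now rows[0,16) x cols[0,16) = 16x16
Op 2 fold_up: fold axis h@8; visible region now rows[0,8) x cols[0,16) = 8x16
Op 3 fold_up: fold axis h@4; visible region now rows[0,4) x cols[0,16) = 4x16
Op 4 fold_left: fold axis v@8; visible region now rows[0,4) x cols[0,8) = 4x8
Op 5 fold_left: fold axis v@4; visible region now rows[0,4) x cols[0,4) = 4x4
Op 6 cut(2, 0): punch at orig (2,0); cuts so far [(2, 0)]; region rows[0,4) x cols[0,4) = 4x4
Op 7 cut(1, 1): punch at orig (1,1); cuts so far [(1, 1), (2, 0)]; region rows[0,4) x cols[0,4) = 4x4
Unfold 1 (reflect across v@4): 4 holes -> [(1, 1), (1, 6), (2, 0), (2, 7)]
Unfold 2 (reflect across v@8): 8 holes -> [(1, 1), (1, 6), (1, 9), (1, 14), (2, 0), (2, 7), (2, 8), (2, 15)]
Unfold 3 (reflect across h@4): 16 holes -> [(1, 1), (1, 6), (1, 9), (1, 14), (2, 0), (2, 7), (2, 8), (2, 15), (5, 0), (5, 7), (5, 8), (5, 15), (6, 1), (6, 6), (6, 9), (6, 14)]
Unfold 4 (reflect across h@8): 32 holes -> [(1, 1), (1, 6), (1, 9), (1, 14), (2, 0), (2, 7), (2, 8), (2, 15), (5, 0), (5, 7), (5, 8), (5, 15), (6, 1), (6, 6), (6, 9), (6, 14), (9, 1), (9, 6), (9, 9), (9, 14), (10, 0), (10, 7), (10, 8), (10, 15), (13, 0), (13, 7), (13, 8), (13, 15), (14, 1), (14, 6), (14, 9), (14, 14)]
Unfold 5 (reflect across v@16): 64 holes -> [(1, 1), (1, 6), (1, 9), (1, 14), (1, 17), (1, 22), (1, 25), (1, 30), (2, 0), (2, 7), (2, 8), (2, 15), (2, 16), (2, 23), (2, 24), (2, 31), (5, 0), (5, 7), (5, 8), (5, 15), (5, 16), (5, 23), (5, 24), (5, 31), (6, 1), (6, 6), (6, 9), (6, 14), (6, 17), (6, 22), (6, 25), (6, 30), (9, 1), (9, 6), (9, 9), (9, 14), (9, 17), (9, 22), (9, 25), (9, 30), (10, 0), (10, 7), (10, 8), (10, 15), (10, 16), (10, 23), (10, 24), (10, 31), (13, 0), (13, 7), (13, 8), (13, 15), (13, 16), (13, 23), (13, 24), (13, 31), (14, 1), (14, 6), (14, 9), (14, 14), (14, 17), (14, 22), (14, 25), (14, 30)]

Answer: 64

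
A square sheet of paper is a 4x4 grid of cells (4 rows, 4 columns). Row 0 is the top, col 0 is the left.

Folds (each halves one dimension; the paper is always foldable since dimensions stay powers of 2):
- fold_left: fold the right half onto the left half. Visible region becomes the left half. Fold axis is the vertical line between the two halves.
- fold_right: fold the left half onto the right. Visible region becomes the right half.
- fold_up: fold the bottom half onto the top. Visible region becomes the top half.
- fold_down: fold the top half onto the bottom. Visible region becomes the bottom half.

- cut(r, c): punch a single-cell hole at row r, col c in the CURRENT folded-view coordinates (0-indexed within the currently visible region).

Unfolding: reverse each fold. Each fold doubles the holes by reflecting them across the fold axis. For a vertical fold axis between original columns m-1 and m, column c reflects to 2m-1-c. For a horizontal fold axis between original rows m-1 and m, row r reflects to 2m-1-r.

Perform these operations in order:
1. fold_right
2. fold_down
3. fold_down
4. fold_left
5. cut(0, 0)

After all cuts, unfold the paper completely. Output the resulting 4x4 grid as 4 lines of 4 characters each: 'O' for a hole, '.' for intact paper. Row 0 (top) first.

Op 1 fold_right: fold axis v@2; visible region now rows[0,4) x cols[2,4) = 4x2
Op 2 fold_down: fold axis h@2; visible region now rows[2,4) x cols[2,4) = 2x2
Op 3 fold_down: fold axis h@3; visible region now rows[3,4) x cols[2,4) = 1x2
Op 4 fold_left: fold axis v@3; visible region now rows[3,4) x cols[2,3) = 1x1
Op 5 cut(0, 0): punch at orig (3,2); cuts so far [(3, 2)]; region rows[3,4) x cols[2,3) = 1x1
Unfold 1 (reflect across v@3): 2 holes -> [(3, 2), (3, 3)]
Unfold 2 (reflect across h@3): 4 holes -> [(2, 2), (2, 3), (3, 2), (3, 3)]
Unfold 3 (reflect across h@2): 8 holes -> [(0, 2), (0, 3), (1, 2), (1, 3), (2, 2), (2, 3), (3, 2), (3, 3)]
Unfold 4 (reflect across v@2): 16 holes -> [(0, 0), (0, 1), (0, 2), (0, 3), (1, 0), (1, 1), (1, 2), (1, 3), (2, 0), (2, 1), (2, 2), (2, 3), (3, 0), (3, 1), (3, 2), (3, 3)]

Answer: OOOO
OOOO
OOOO
OOOO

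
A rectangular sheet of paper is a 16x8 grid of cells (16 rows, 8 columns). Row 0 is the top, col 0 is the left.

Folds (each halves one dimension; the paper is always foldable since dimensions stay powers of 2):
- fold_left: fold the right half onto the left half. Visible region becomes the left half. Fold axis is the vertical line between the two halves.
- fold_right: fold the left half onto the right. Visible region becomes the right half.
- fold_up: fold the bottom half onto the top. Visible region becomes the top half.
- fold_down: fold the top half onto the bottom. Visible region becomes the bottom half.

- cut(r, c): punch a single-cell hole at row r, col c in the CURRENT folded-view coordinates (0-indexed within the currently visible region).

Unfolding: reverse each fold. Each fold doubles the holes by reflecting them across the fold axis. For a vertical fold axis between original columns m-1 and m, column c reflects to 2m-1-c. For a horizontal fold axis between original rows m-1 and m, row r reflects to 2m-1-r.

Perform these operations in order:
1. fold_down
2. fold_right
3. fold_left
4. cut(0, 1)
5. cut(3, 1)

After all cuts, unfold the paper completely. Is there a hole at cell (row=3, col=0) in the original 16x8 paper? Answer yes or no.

Op 1 fold_down: fold axis h@8; visible region now rows[8,16) x cols[0,8) = 8x8
Op 2 fold_right: fold axis v@4; visible region now rows[8,16) x cols[4,8) = 8x4
Op 3 fold_left: fold axis v@6; visible region now rows[8,16) x cols[4,6) = 8x2
Op 4 cut(0, 1): punch at orig (8,5); cuts so far [(8, 5)]; region rows[8,16) x cols[4,6) = 8x2
Op 5 cut(3, 1): punch at orig (11,5); cuts so far [(8, 5), (11, 5)]; region rows[8,16) x cols[4,6) = 8x2
Unfold 1 (reflect across v@6): 4 holes -> [(8, 5), (8, 6), (11, 5), (11, 6)]
Unfold 2 (reflect across v@4): 8 holes -> [(8, 1), (8, 2), (8, 5), (8, 6), (11, 1), (11, 2), (11, 5), (11, 6)]
Unfold 3 (reflect across h@8): 16 holes -> [(4, 1), (4, 2), (4, 5), (4, 6), (7, 1), (7, 2), (7, 5), (7, 6), (8, 1), (8, 2), (8, 5), (8, 6), (11, 1), (11, 2), (11, 5), (11, 6)]
Holes: [(4, 1), (4, 2), (4, 5), (4, 6), (7, 1), (7, 2), (7, 5), (7, 6), (8, 1), (8, 2), (8, 5), (8, 6), (11, 1), (11, 2), (11, 5), (11, 6)]

Answer: no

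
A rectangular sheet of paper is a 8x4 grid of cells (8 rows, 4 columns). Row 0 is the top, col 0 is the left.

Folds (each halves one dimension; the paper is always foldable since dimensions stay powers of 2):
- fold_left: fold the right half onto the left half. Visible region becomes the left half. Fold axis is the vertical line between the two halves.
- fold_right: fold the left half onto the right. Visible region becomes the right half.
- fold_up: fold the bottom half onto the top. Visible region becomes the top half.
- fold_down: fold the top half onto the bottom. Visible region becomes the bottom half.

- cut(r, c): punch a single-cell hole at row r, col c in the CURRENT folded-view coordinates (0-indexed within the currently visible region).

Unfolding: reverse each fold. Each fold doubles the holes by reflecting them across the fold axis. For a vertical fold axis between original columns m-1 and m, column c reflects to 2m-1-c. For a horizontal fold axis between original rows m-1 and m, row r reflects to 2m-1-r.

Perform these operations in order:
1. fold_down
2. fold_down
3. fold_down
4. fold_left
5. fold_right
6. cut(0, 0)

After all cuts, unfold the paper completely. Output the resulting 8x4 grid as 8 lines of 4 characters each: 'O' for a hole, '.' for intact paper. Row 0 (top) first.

Answer: OOOO
OOOO
OOOO
OOOO
OOOO
OOOO
OOOO
OOOO

Derivation:
Op 1 fold_down: fold axis h@4; visible region now rows[4,8) x cols[0,4) = 4x4
Op 2 fold_down: fold axis h@6; visible region now rows[6,8) x cols[0,4) = 2x4
Op 3 fold_down: fold axis h@7; visible region now rows[7,8) x cols[0,4) = 1x4
Op 4 fold_left: fold axis v@2; visible region now rows[7,8) x cols[0,2) = 1x2
Op 5 fold_right: fold axis v@1; visible region now rows[7,8) x cols[1,2) = 1x1
Op 6 cut(0, 0): punch at orig (7,1); cuts so far [(7, 1)]; region rows[7,8) x cols[1,2) = 1x1
Unfold 1 (reflect across v@1): 2 holes -> [(7, 0), (7, 1)]
Unfold 2 (reflect across v@2): 4 holes -> [(7, 0), (7, 1), (7, 2), (7, 3)]
Unfold 3 (reflect across h@7): 8 holes -> [(6, 0), (6, 1), (6, 2), (6, 3), (7, 0), (7, 1), (7, 2), (7, 3)]
Unfold 4 (reflect across h@6): 16 holes -> [(4, 0), (4, 1), (4, 2), (4, 3), (5, 0), (5, 1), (5, 2), (5, 3), (6, 0), (6, 1), (6, 2), (6, 3), (7, 0), (7, 1), (7, 2), (7, 3)]
Unfold 5 (reflect across h@4): 32 holes -> [(0, 0), (0, 1), (0, 2), (0, 3), (1, 0), (1, 1), (1, 2), (1, 3), (2, 0), (2, 1), (2, 2), (2, 3), (3, 0), (3, 1), (3, 2), (3, 3), (4, 0), (4, 1), (4, 2), (4, 3), (5, 0), (5, 1), (5, 2), (5, 3), (6, 0), (6, 1), (6, 2), (6, 3), (7, 0), (7, 1), (7, 2), (7, 3)]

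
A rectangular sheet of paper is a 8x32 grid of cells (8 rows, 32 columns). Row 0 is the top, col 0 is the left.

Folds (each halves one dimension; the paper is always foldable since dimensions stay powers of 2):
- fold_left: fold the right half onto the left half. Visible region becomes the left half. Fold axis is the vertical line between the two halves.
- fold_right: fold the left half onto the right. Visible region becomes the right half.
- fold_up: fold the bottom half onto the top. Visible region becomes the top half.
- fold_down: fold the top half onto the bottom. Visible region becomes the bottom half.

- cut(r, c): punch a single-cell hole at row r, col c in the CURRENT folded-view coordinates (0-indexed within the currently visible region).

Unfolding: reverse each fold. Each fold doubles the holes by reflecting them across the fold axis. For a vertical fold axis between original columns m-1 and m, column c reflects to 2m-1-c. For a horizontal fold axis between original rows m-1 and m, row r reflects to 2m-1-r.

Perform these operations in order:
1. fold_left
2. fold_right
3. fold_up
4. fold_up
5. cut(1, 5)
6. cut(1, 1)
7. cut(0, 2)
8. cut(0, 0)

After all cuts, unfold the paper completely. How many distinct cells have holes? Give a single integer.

Answer: 64

Derivation:
Op 1 fold_left: fold axis v@16; visible region now rows[0,8) x cols[0,16) = 8x16
Op 2 fold_right: fold axis v@8; visible region now rows[0,8) x cols[8,16) = 8x8
Op 3 fold_up: fold axis h@4; visible region now rows[0,4) x cols[8,16) = 4x8
Op 4 fold_up: fold axis h@2; visible region now rows[0,2) x cols[8,16) = 2x8
Op 5 cut(1, 5): punch at orig (1,13); cuts so far [(1, 13)]; region rows[0,2) x cols[8,16) = 2x8
Op 6 cut(1, 1): punch at orig (1,9); cuts so far [(1, 9), (1, 13)]; region rows[0,2) x cols[8,16) = 2x8
Op 7 cut(0, 2): punch at orig (0,10); cuts so far [(0, 10), (1, 9), (1, 13)]; region rows[0,2) x cols[8,16) = 2x8
Op 8 cut(0, 0): punch at orig (0,8); cuts so far [(0, 8), (0, 10), (1, 9), (1, 13)]; region rows[0,2) x cols[8,16) = 2x8
Unfold 1 (reflect across h@2): 8 holes -> [(0, 8), (0, 10), (1, 9), (1, 13), (2, 9), (2, 13), (3, 8), (3, 10)]
Unfold 2 (reflect across h@4): 16 holes -> [(0, 8), (0, 10), (1, 9), (1, 13), (2, 9), (2, 13), (3, 8), (3, 10), (4, 8), (4, 10), (5, 9), (5, 13), (6, 9), (6, 13), (7, 8), (7, 10)]
Unfold 3 (reflect across v@8): 32 holes -> [(0, 5), (0, 7), (0, 8), (0, 10), (1, 2), (1, 6), (1, 9), (1, 13), (2, 2), (2, 6), (2, 9), (2, 13), (3, 5), (3, 7), (3, 8), (3, 10), (4, 5), (4, 7), (4, 8), (4, 10), (5, 2), (5, 6), (5, 9), (5, 13), (6, 2), (6, 6), (6, 9), (6, 13), (7, 5), (7, 7), (7, 8), (7, 10)]
Unfold 4 (reflect across v@16): 64 holes -> [(0, 5), (0, 7), (0, 8), (0, 10), (0, 21), (0, 23), (0, 24), (0, 26), (1, 2), (1, 6), (1, 9), (1, 13), (1, 18), (1, 22), (1, 25), (1, 29), (2, 2), (2, 6), (2, 9), (2, 13), (2, 18), (2, 22), (2, 25), (2, 29), (3, 5), (3, 7), (3, 8), (3, 10), (3, 21), (3, 23), (3, 24), (3, 26), (4, 5), (4, 7), (4, 8), (4, 10), (4, 21), (4, 23), (4, 24), (4, 26), (5, 2), (5, 6), (5, 9), (5, 13), (5, 18), (5, 22), (5, 25), (5, 29), (6, 2), (6, 6), (6, 9), (6, 13), (6, 18), (6, 22), (6, 25), (6, 29), (7, 5), (7, 7), (7, 8), (7, 10), (7, 21), (7, 23), (7, 24), (7, 26)]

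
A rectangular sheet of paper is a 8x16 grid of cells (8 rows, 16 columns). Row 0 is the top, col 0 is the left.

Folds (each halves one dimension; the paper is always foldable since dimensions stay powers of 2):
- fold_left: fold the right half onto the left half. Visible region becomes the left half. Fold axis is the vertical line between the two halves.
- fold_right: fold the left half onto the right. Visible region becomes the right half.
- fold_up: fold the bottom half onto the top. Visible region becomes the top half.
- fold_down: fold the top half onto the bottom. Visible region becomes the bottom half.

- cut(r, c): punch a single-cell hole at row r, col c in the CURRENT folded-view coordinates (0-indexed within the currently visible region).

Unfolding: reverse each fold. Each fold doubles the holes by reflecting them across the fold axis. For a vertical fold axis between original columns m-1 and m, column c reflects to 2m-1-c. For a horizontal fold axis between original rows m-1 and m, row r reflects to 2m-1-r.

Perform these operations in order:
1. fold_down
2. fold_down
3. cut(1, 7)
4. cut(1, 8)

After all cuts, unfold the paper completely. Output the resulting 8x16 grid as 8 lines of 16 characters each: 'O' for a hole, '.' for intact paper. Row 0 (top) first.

Answer: .......OO.......
................
................
.......OO.......
.......OO.......
................
................
.......OO.......

Derivation:
Op 1 fold_down: fold axis h@4; visible region now rows[4,8) x cols[0,16) = 4x16
Op 2 fold_down: fold axis h@6; visible region now rows[6,8) x cols[0,16) = 2x16
Op 3 cut(1, 7): punch at orig (7,7); cuts so far [(7, 7)]; region rows[6,8) x cols[0,16) = 2x16
Op 4 cut(1, 8): punch at orig (7,8); cuts so far [(7, 7), (7, 8)]; region rows[6,8) x cols[0,16) = 2x16
Unfold 1 (reflect across h@6): 4 holes -> [(4, 7), (4, 8), (7, 7), (7, 8)]
Unfold 2 (reflect across h@4): 8 holes -> [(0, 7), (0, 8), (3, 7), (3, 8), (4, 7), (4, 8), (7, 7), (7, 8)]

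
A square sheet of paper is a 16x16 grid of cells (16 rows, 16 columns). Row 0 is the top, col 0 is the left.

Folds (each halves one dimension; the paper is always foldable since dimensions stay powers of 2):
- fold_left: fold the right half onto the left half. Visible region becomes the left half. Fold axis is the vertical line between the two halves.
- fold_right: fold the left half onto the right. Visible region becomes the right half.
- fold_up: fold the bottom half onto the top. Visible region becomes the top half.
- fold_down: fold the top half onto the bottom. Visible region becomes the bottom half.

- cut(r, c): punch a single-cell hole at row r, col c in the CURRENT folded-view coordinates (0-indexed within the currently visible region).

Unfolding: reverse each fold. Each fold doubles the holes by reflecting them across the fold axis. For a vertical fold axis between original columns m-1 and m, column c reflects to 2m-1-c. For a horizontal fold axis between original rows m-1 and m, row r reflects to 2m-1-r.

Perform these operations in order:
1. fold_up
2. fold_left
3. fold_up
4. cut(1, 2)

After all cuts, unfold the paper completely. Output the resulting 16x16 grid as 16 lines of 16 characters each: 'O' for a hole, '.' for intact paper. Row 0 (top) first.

Op 1 fold_up: fold axis h@8; visible region now rows[0,8) x cols[0,16) = 8x16
Op 2 fold_left: fold axis v@8; visible region now rows[0,8) x cols[0,8) = 8x8
Op 3 fold_up: fold axis h@4; visible region now rows[0,4) x cols[0,8) = 4x8
Op 4 cut(1, 2): punch at orig (1,2); cuts so far [(1, 2)]; region rows[0,4) x cols[0,8) = 4x8
Unfold 1 (reflect across h@4): 2 holes -> [(1, 2), (6, 2)]
Unfold 2 (reflect across v@8): 4 holes -> [(1, 2), (1, 13), (6, 2), (6, 13)]
Unfold 3 (reflect across h@8): 8 holes -> [(1, 2), (1, 13), (6, 2), (6, 13), (9, 2), (9, 13), (14, 2), (14, 13)]

Answer: ................
..O..........O..
................
................
................
................
..O..........O..
................
................
..O..........O..
................
................
................
................
..O..........O..
................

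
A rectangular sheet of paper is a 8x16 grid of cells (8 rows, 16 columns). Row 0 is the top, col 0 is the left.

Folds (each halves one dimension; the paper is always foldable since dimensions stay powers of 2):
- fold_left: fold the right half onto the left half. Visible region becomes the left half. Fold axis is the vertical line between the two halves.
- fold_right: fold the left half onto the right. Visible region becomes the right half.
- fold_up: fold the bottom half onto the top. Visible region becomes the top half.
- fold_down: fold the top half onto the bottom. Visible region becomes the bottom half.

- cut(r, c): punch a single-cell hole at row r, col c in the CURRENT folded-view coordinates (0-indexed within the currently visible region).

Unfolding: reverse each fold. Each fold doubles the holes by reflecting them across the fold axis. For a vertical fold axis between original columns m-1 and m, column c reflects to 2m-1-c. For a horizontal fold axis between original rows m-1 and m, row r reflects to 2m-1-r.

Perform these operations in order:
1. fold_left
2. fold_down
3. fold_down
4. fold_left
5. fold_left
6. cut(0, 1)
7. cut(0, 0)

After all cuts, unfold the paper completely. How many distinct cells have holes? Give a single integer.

Answer: 64

Derivation:
Op 1 fold_left: fold axis v@8; visible region now rows[0,8) x cols[0,8) = 8x8
Op 2 fold_down: fold axis h@4; visible region now rows[4,8) x cols[0,8) = 4x8
Op 3 fold_down: fold axis h@6; visible region now rows[6,8) x cols[0,8) = 2x8
Op 4 fold_left: fold axis v@4; visible region now rows[6,8) x cols[0,4) = 2x4
Op 5 fold_left: fold axis v@2; visible region now rows[6,8) x cols[0,2) = 2x2
Op 6 cut(0, 1): punch at orig (6,1); cuts so far [(6, 1)]; region rows[6,8) x cols[0,2) = 2x2
Op 7 cut(0, 0): punch at orig (6,0); cuts so far [(6, 0), (6, 1)]; region rows[6,8) x cols[0,2) = 2x2
Unfold 1 (reflect across v@2): 4 holes -> [(6, 0), (6, 1), (6, 2), (6, 3)]
Unfold 2 (reflect across v@4): 8 holes -> [(6, 0), (6, 1), (6, 2), (6, 3), (6, 4), (6, 5), (6, 6), (6, 7)]
Unfold 3 (reflect across h@6): 16 holes -> [(5, 0), (5, 1), (5, 2), (5, 3), (5, 4), (5, 5), (5, 6), (5, 7), (6, 0), (6, 1), (6, 2), (6, 3), (6, 4), (6, 5), (6, 6), (6, 7)]
Unfold 4 (reflect across h@4): 32 holes -> [(1, 0), (1, 1), (1, 2), (1, 3), (1, 4), (1, 5), (1, 6), (1, 7), (2, 0), (2, 1), (2, 2), (2, 3), (2, 4), (2, 5), (2, 6), (2, 7), (5, 0), (5, 1), (5, 2), (5, 3), (5, 4), (5, 5), (5, 6), (5, 7), (6, 0), (6, 1), (6, 2), (6, 3), (6, 4), (6, 5), (6, 6), (6, 7)]
Unfold 5 (reflect across v@8): 64 holes -> [(1, 0), (1, 1), (1, 2), (1, 3), (1, 4), (1, 5), (1, 6), (1, 7), (1, 8), (1, 9), (1, 10), (1, 11), (1, 12), (1, 13), (1, 14), (1, 15), (2, 0), (2, 1), (2, 2), (2, 3), (2, 4), (2, 5), (2, 6), (2, 7), (2, 8), (2, 9), (2, 10), (2, 11), (2, 12), (2, 13), (2, 14), (2, 15), (5, 0), (5, 1), (5, 2), (5, 3), (5, 4), (5, 5), (5, 6), (5, 7), (5, 8), (5, 9), (5, 10), (5, 11), (5, 12), (5, 13), (5, 14), (5, 15), (6, 0), (6, 1), (6, 2), (6, 3), (6, 4), (6, 5), (6, 6), (6, 7), (6, 8), (6, 9), (6, 10), (6, 11), (6, 12), (6, 13), (6, 14), (6, 15)]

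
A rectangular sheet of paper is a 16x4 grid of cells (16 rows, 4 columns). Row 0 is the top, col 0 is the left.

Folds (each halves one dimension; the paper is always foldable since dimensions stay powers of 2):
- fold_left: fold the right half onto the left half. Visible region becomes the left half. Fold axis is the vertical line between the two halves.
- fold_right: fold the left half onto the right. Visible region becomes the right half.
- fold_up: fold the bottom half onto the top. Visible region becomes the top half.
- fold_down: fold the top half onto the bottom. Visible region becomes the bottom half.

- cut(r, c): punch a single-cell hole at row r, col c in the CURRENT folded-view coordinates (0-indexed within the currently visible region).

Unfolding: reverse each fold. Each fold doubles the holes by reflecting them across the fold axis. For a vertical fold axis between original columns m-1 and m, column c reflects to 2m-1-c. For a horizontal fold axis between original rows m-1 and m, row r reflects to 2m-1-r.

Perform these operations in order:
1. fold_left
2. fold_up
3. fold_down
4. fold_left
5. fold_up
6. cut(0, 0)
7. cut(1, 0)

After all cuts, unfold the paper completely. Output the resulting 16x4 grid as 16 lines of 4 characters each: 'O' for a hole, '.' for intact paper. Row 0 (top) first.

Op 1 fold_left: fold axis v@2; visible region now rows[0,16) x cols[0,2) = 16x2
Op 2 fold_up: fold axis h@8; visible region now rows[0,8) x cols[0,2) = 8x2
Op 3 fold_down: fold axis h@4; visible region now rows[4,8) x cols[0,2) = 4x2
Op 4 fold_left: fold axis v@1; visible region now rows[4,8) x cols[0,1) = 4x1
Op 5 fold_up: fold axis h@6; visible region now rows[4,6) x cols[0,1) = 2x1
Op 6 cut(0, 0): punch at orig (4,0); cuts so far [(4, 0)]; region rows[4,6) x cols[0,1) = 2x1
Op 7 cut(1, 0): punch at orig (5,0); cuts so far [(4, 0), (5, 0)]; region rows[4,6) x cols[0,1) = 2x1
Unfold 1 (reflect across h@6): 4 holes -> [(4, 0), (5, 0), (6, 0), (7, 0)]
Unfold 2 (reflect across v@1): 8 holes -> [(4, 0), (4, 1), (5, 0), (5, 1), (6, 0), (6, 1), (7, 0), (7, 1)]
Unfold 3 (reflect across h@4): 16 holes -> [(0, 0), (0, 1), (1, 0), (1, 1), (2, 0), (2, 1), (3, 0), (3, 1), (4, 0), (4, 1), (5, 0), (5, 1), (6, 0), (6, 1), (7, 0), (7, 1)]
Unfold 4 (reflect across h@8): 32 holes -> [(0, 0), (0, 1), (1, 0), (1, 1), (2, 0), (2, 1), (3, 0), (3, 1), (4, 0), (4, 1), (5, 0), (5, 1), (6, 0), (6, 1), (7, 0), (7, 1), (8, 0), (8, 1), (9, 0), (9, 1), (10, 0), (10, 1), (11, 0), (11, 1), (12, 0), (12, 1), (13, 0), (13, 1), (14, 0), (14, 1), (15, 0), (15, 1)]
Unfold 5 (reflect across v@2): 64 holes -> [(0, 0), (0, 1), (0, 2), (0, 3), (1, 0), (1, 1), (1, 2), (1, 3), (2, 0), (2, 1), (2, 2), (2, 3), (3, 0), (3, 1), (3, 2), (3, 3), (4, 0), (4, 1), (4, 2), (4, 3), (5, 0), (5, 1), (5, 2), (5, 3), (6, 0), (6, 1), (6, 2), (6, 3), (7, 0), (7, 1), (7, 2), (7, 3), (8, 0), (8, 1), (8, 2), (8, 3), (9, 0), (9, 1), (9, 2), (9, 3), (10, 0), (10, 1), (10, 2), (10, 3), (11, 0), (11, 1), (11, 2), (11, 3), (12, 0), (12, 1), (12, 2), (12, 3), (13, 0), (13, 1), (13, 2), (13, 3), (14, 0), (14, 1), (14, 2), (14, 3), (15, 0), (15, 1), (15, 2), (15, 3)]

Answer: OOOO
OOOO
OOOO
OOOO
OOOO
OOOO
OOOO
OOOO
OOOO
OOOO
OOOO
OOOO
OOOO
OOOO
OOOO
OOOO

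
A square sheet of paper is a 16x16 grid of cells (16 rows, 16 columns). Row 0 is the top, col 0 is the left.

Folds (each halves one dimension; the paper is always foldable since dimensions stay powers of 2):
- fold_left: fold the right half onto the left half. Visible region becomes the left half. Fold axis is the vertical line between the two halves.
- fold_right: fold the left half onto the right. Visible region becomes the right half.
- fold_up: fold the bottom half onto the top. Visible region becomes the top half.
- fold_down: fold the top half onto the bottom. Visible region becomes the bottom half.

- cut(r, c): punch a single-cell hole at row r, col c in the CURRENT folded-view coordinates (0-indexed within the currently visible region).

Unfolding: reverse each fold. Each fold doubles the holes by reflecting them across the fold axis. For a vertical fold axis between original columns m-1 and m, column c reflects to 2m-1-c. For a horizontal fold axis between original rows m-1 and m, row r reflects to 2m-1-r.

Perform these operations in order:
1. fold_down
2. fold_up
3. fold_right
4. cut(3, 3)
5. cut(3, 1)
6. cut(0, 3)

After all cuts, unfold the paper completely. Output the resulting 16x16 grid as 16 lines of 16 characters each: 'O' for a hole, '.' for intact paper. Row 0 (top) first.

Op 1 fold_down: fold axis h@8; visible region now rows[8,16) x cols[0,16) = 8x16
Op 2 fold_up: fold axis h@12; visible region now rows[8,12) x cols[0,16) = 4x16
Op 3 fold_right: fold axis v@8; visible region now rows[8,12) x cols[8,16) = 4x8
Op 4 cut(3, 3): punch at orig (11,11); cuts so far [(11, 11)]; region rows[8,12) x cols[8,16) = 4x8
Op 5 cut(3, 1): punch at orig (11,9); cuts so far [(11, 9), (11, 11)]; region rows[8,12) x cols[8,16) = 4x8
Op 6 cut(0, 3): punch at orig (8,11); cuts so far [(8, 11), (11, 9), (11, 11)]; region rows[8,12) x cols[8,16) = 4x8
Unfold 1 (reflect across v@8): 6 holes -> [(8, 4), (8, 11), (11, 4), (11, 6), (11, 9), (11, 11)]
Unfold 2 (reflect across h@12): 12 holes -> [(8, 4), (8, 11), (11, 4), (11, 6), (11, 9), (11, 11), (12, 4), (12, 6), (12, 9), (12, 11), (15, 4), (15, 11)]
Unfold 3 (reflect across h@8): 24 holes -> [(0, 4), (0, 11), (3, 4), (3, 6), (3, 9), (3, 11), (4, 4), (4, 6), (4, 9), (4, 11), (7, 4), (7, 11), (8, 4), (8, 11), (11, 4), (11, 6), (11, 9), (11, 11), (12, 4), (12, 6), (12, 9), (12, 11), (15, 4), (15, 11)]

Answer: ....O......O....
................
................
....O.O..O.O....
....O.O..O.O....
................
................
....O......O....
....O......O....
................
................
....O.O..O.O....
....O.O..O.O....
................
................
....O......O....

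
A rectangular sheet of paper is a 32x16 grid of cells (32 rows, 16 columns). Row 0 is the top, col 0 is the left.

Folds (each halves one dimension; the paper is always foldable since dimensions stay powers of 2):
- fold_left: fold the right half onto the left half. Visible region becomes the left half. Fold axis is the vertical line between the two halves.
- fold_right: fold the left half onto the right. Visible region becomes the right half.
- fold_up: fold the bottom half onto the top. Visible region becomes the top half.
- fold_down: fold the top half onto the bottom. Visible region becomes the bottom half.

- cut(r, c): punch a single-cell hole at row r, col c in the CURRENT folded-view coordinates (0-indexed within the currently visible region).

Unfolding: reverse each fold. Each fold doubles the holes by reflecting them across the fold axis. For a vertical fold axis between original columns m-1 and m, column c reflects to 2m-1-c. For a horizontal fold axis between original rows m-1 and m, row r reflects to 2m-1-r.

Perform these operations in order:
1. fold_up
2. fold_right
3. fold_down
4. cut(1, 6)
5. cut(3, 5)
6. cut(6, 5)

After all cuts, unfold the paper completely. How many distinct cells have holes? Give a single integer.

Op 1 fold_up: fold axis h@16; visible region now rows[0,16) x cols[0,16) = 16x16
Op 2 fold_right: fold axis v@8; visible region now rows[0,16) x cols[8,16) = 16x8
Op 3 fold_down: fold axis h@8; visible region now rows[8,16) x cols[8,16) = 8x8
Op 4 cut(1, 6): punch at orig (9,14); cuts so far [(9, 14)]; region rows[8,16) x cols[8,16) = 8x8
Op 5 cut(3, 5): punch at orig (11,13); cuts so far [(9, 14), (11, 13)]; region rows[8,16) x cols[8,16) = 8x8
Op 6 cut(6, 5): punch at orig (14,13); cuts so far [(9, 14), (11, 13), (14, 13)]; region rows[8,16) x cols[8,16) = 8x8
Unfold 1 (reflect across h@8): 6 holes -> [(1, 13), (4, 13), (6, 14), (9, 14), (11, 13), (14, 13)]
Unfold 2 (reflect across v@8): 12 holes -> [(1, 2), (1, 13), (4, 2), (4, 13), (6, 1), (6, 14), (9, 1), (9, 14), (11, 2), (11, 13), (14, 2), (14, 13)]
Unfold 3 (reflect across h@16): 24 holes -> [(1, 2), (1, 13), (4, 2), (4, 13), (6, 1), (6, 14), (9, 1), (9, 14), (11, 2), (11, 13), (14, 2), (14, 13), (17, 2), (17, 13), (20, 2), (20, 13), (22, 1), (22, 14), (25, 1), (25, 14), (27, 2), (27, 13), (30, 2), (30, 13)]

Answer: 24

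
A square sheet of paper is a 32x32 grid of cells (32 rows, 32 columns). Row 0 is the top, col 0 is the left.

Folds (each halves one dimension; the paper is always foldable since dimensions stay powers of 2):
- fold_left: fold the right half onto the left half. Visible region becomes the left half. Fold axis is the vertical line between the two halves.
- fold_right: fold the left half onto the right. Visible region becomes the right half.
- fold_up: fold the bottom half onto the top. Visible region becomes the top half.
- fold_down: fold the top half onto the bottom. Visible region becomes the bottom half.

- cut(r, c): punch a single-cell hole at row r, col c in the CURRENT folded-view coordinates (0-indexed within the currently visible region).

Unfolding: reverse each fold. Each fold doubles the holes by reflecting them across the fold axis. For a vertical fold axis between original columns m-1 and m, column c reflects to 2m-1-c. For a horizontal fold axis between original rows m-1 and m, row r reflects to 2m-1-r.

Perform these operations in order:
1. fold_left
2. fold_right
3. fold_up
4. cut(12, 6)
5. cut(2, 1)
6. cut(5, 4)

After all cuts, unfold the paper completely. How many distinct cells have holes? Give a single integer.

Answer: 24

Derivation:
Op 1 fold_left: fold axis v@16; visible region now rows[0,32) x cols[0,16) = 32x16
Op 2 fold_right: fold axis v@8; visible region now rows[0,32) x cols[8,16) = 32x8
Op 3 fold_up: fold axis h@16; visible region now rows[0,16) x cols[8,16) = 16x8
Op 4 cut(12, 6): punch at orig (12,14); cuts so far [(12, 14)]; region rows[0,16) x cols[8,16) = 16x8
Op 5 cut(2, 1): punch at orig (2,9); cuts so far [(2, 9), (12, 14)]; region rows[0,16) x cols[8,16) = 16x8
Op 6 cut(5, 4): punch at orig (5,12); cuts so far [(2, 9), (5, 12), (12, 14)]; region rows[0,16) x cols[8,16) = 16x8
Unfold 1 (reflect across h@16): 6 holes -> [(2, 9), (5, 12), (12, 14), (19, 14), (26, 12), (29, 9)]
Unfold 2 (reflect across v@8): 12 holes -> [(2, 6), (2, 9), (5, 3), (5, 12), (12, 1), (12, 14), (19, 1), (19, 14), (26, 3), (26, 12), (29, 6), (29, 9)]
Unfold 3 (reflect across v@16): 24 holes -> [(2, 6), (2, 9), (2, 22), (2, 25), (5, 3), (5, 12), (5, 19), (5, 28), (12, 1), (12, 14), (12, 17), (12, 30), (19, 1), (19, 14), (19, 17), (19, 30), (26, 3), (26, 12), (26, 19), (26, 28), (29, 6), (29, 9), (29, 22), (29, 25)]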